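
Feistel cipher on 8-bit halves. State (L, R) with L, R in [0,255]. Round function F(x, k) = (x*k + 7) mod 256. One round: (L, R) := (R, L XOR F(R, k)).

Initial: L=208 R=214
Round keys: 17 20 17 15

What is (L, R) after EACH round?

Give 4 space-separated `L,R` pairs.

Round 1 (k=17): L=214 R=237
Round 2 (k=20): L=237 R=93
Round 3 (k=17): L=93 R=217
Round 4 (k=15): L=217 R=227

Answer: 214,237 237,93 93,217 217,227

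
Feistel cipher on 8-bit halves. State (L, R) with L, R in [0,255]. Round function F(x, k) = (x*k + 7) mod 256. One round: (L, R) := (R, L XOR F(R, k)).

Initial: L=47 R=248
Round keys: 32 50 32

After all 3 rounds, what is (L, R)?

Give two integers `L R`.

Answer: 47 207

Derivation:
Round 1 (k=32): L=248 R=40
Round 2 (k=50): L=40 R=47
Round 3 (k=32): L=47 R=207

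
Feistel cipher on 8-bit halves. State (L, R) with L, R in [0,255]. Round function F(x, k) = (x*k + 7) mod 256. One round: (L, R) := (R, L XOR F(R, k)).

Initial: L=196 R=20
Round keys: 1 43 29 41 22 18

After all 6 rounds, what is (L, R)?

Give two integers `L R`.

Round 1 (k=1): L=20 R=223
Round 2 (k=43): L=223 R=104
Round 3 (k=29): L=104 R=16
Round 4 (k=41): L=16 R=255
Round 5 (k=22): L=255 R=225
Round 6 (k=18): L=225 R=38

Answer: 225 38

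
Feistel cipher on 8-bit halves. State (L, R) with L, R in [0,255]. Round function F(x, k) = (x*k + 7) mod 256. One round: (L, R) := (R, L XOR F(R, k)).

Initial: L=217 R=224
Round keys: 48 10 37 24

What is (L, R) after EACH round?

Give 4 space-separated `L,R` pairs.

Answer: 224,222 222,83 83,216 216,20

Derivation:
Round 1 (k=48): L=224 R=222
Round 2 (k=10): L=222 R=83
Round 3 (k=37): L=83 R=216
Round 4 (k=24): L=216 R=20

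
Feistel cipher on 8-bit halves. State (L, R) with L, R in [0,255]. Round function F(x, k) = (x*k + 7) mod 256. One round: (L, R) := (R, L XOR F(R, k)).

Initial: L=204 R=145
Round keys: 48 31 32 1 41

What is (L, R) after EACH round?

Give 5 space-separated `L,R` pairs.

Round 1 (k=48): L=145 R=251
Round 2 (k=31): L=251 R=253
Round 3 (k=32): L=253 R=92
Round 4 (k=1): L=92 R=158
Round 5 (k=41): L=158 R=9

Answer: 145,251 251,253 253,92 92,158 158,9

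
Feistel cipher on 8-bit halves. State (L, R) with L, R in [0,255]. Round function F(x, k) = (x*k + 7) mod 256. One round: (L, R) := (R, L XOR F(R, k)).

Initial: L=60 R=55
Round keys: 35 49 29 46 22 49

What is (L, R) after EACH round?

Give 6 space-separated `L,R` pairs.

Round 1 (k=35): L=55 R=176
Round 2 (k=49): L=176 R=128
Round 3 (k=29): L=128 R=55
Round 4 (k=46): L=55 R=105
Round 5 (k=22): L=105 R=58
Round 6 (k=49): L=58 R=72

Answer: 55,176 176,128 128,55 55,105 105,58 58,72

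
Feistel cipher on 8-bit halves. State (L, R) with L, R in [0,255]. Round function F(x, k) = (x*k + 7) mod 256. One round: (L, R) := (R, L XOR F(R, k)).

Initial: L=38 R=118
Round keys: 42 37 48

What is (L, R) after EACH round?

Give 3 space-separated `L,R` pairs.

Round 1 (k=42): L=118 R=69
Round 2 (k=37): L=69 R=118
Round 3 (k=48): L=118 R=98

Answer: 118,69 69,118 118,98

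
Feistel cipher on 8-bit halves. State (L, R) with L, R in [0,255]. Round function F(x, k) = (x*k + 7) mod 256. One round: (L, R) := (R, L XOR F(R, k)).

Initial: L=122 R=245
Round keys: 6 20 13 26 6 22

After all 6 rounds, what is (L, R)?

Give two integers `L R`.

Round 1 (k=6): L=245 R=191
Round 2 (k=20): L=191 R=6
Round 3 (k=13): L=6 R=234
Round 4 (k=26): L=234 R=205
Round 5 (k=6): L=205 R=63
Round 6 (k=22): L=63 R=188

Answer: 63 188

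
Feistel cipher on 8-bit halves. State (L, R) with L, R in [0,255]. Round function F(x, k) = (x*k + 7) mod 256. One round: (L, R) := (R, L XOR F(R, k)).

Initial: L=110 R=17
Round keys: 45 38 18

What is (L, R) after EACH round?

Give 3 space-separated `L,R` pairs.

Answer: 17,106 106,210 210,161

Derivation:
Round 1 (k=45): L=17 R=106
Round 2 (k=38): L=106 R=210
Round 3 (k=18): L=210 R=161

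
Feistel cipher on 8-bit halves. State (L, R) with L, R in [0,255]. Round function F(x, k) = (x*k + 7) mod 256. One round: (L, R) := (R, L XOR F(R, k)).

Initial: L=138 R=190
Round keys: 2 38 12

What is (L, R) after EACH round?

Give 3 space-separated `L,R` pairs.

Answer: 190,9 9,227 227,162

Derivation:
Round 1 (k=2): L=190 R=9
Round 2 (k=38): L=9 R=227
Round 3 (k=12): L=227 R=162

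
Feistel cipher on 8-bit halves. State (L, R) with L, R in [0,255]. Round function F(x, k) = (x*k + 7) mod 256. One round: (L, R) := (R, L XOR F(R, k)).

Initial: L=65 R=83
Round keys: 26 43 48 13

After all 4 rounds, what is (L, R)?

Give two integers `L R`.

Answer: 51 14

Derivation:
Round 1 (k=26): L=83 R=52
Round 2 (k=43): L=52 R=144
Round 3 (k=48): L=144 R=51
Round 4 (k=13): L=51 R=14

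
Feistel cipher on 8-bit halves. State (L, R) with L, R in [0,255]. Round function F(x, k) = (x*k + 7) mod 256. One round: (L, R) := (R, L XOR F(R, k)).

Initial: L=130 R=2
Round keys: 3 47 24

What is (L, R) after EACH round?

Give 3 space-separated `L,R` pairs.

Round 1 (k=3): L=2 R=143
Round 2 (k=47): L=143 R=74
Round 3 (k=24): L=74 R=120

Answer: 2,143 143,74 74,120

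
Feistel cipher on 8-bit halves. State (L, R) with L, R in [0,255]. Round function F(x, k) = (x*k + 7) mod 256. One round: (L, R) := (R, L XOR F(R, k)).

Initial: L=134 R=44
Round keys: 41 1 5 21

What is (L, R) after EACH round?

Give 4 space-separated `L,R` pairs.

Answer: 44,149 149,176 176,226 226,33

Derivation:
Round 1 (k=41): L=44 R=149
Round 2 (k=1): L=149 R=176
Round 3 (k=5): L=176 R=226
Round 4 (k=21): L=226 R=33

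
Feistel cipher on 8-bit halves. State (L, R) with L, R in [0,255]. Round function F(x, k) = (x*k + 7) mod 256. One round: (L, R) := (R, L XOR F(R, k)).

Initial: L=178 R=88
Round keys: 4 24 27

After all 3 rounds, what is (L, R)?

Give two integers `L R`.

Round 1 (k=4): L=88 R=213
Round 2 (k=24): L=213 R=167
Round 3 (k=27): L=167 R=113

Answer: 167 113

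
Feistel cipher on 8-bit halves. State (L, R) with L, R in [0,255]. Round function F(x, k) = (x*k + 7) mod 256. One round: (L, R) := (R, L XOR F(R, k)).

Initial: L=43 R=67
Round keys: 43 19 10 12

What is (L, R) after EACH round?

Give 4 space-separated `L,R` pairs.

Round 1 (k=43): L=67 R=99
Round 2 (k=19): L=99 R=35
Round 3 (k=10): L=35 R=6
Round 4 (k=12): L=6 R=108

Answer: 67,99 99,35 35,6 6,108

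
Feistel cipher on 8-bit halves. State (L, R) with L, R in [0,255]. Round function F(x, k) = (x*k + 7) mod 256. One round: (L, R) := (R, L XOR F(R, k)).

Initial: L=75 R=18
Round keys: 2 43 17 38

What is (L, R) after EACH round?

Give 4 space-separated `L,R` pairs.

Answer: 18,96 96,53 53,236 236,58

Derivation:
Round 1 (k=2): L=18 R=96
Round 2 (k=43): L=96 R=53
Round 3 (k=17): L=53 R=236
Round 4 (k=38): L=236 R=58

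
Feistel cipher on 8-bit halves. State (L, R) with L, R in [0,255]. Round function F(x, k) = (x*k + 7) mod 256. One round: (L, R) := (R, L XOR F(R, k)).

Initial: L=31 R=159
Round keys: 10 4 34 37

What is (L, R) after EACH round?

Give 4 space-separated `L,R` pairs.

Round 1 (k=10): L=159 R=34
Round 2 (k=4): L=34 R=16
Round 3 (k=34): L=16 R=5
Round 4 (k=37): L=5 R=208

Answer: 159,34 34,16 16,5 5,208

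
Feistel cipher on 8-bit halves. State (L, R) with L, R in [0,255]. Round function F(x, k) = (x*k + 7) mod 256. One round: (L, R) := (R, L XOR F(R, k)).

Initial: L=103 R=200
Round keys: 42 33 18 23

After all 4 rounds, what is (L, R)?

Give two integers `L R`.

Round 1 (k=42): L=200 R=176
Round 2 (k=33): L=176 R=127
Round 3 (k=18): L=127 R=69
Round 4 (k=23): L=69 R=69

Answer: 69 69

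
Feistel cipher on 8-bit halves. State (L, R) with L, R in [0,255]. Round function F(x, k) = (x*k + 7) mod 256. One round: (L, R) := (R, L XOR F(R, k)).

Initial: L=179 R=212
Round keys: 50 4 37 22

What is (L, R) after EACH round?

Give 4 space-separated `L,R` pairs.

Round 1 (k=50): L=212 R=220
Round 2 (k=4): L=220 R=163
Round 3 (k=37): L=163 R=74
Round 4 (k=22): L=74 R=192

Answer: 212,220 220,163 163,74 74,192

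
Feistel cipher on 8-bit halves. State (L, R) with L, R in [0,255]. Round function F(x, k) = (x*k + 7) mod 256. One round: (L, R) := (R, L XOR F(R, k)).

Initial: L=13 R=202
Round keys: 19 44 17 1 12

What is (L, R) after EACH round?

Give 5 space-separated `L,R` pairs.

Round 1 (k=19): L=202 R=8
Round 2 (k=44): L=8 R=173
Round 3 (k=17): L=173 R=140
Round 4 (k=1): L=140 R=62
Round 5 (k=12): L=62 R=99

Answer: 202,8 8,173 173,140 140,62 62,99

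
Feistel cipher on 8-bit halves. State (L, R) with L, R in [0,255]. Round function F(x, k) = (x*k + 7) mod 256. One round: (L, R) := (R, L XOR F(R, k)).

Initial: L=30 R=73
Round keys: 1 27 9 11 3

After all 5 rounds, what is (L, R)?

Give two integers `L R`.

Round 1 (k=1): L=73 R=78
Round 2 (k=27): L=78 R=8
Round 3 (k=9): L=8 R=1
Round 4 (k=11): L=1 R=26
Round 5 (k=3): L=26 R=84

Answer: 26 84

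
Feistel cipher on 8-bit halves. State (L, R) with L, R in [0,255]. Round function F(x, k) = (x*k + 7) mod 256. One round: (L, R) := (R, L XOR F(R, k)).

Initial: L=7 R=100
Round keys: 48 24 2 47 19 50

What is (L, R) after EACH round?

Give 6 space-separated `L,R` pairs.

Round 1 (k=48): L=100 R=192
Round 2 (k=24): L=192 R=99
Round 3 (k=2): L=99 R=13
Round 4 (k=47): L=13 R=9
Round 5 (k=19): L=9 R=191
Round 6 (k=50): L=191 R=92

Answer: 100,192 192,99 99,13 13,9 9,191 191,92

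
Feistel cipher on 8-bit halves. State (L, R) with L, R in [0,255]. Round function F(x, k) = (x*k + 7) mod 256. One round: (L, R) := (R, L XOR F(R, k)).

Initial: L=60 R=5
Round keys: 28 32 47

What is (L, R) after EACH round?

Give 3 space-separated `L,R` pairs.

Answer: 5,175 175,226 226,42

Derivation:
Round 1 (k=28): L=5 R=175
Round 2 (k=32): L=175 R=226
Round 3 (k=47): L=226 R=42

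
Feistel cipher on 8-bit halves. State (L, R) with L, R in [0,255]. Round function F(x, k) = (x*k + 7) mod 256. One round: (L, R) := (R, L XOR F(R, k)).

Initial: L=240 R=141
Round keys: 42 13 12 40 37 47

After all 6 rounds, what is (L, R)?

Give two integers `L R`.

Round 1 (k=42): L=141 R=217
Round 2 (k=13): L=217 R=129
Round 3 (k=12): L=129 R=202
Round 4 (k=40): L=202 R=22
Round 5 (k=37): L=22 R=255
Round 6 (k=47): L=255 R=206

Answer: 255 206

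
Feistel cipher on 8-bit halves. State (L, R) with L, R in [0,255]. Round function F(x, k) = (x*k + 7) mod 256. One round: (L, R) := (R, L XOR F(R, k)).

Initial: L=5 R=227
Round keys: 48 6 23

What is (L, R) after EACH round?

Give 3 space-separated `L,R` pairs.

Round 1 (k=48): L=227 R=146
Round 2 (k=6): L=146 R=144
Round 3 (k=23): L=144 R=101

Answer: 227,146 146,144 144,101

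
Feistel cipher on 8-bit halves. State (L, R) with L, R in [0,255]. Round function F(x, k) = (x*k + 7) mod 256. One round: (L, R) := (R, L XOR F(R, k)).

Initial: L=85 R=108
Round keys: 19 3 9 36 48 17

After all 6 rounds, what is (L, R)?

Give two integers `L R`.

Round 1 (k=19): L=108 R=94
Round 2 (k=3): L=94 R=77
Round 3 (k=9): L=77 R=226
Round 4 (k=36): L=226 R=130
Round 5 (k=48): L=130 R=133
Round 6 (k=17): L=133 R=94

Answer: 133 94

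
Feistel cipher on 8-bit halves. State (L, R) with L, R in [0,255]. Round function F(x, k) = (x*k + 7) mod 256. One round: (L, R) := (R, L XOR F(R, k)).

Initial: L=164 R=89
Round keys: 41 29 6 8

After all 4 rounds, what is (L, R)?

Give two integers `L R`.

Answer: 79 229

Derivation:
Round 1 (k=41): L=89 R=236
Round 2 (k=29): L=236 R=154
Round 3 (k=6): L=154 R=79
Round 4 (k=8): L=79 R=229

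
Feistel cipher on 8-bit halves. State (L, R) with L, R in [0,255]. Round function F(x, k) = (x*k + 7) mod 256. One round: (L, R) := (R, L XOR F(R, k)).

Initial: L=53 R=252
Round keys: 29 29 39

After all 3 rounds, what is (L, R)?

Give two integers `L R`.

Round 1 (k=29): L=252 R=166
Round 2 (k=29): L=166 R=41
Round 3 (k=39): L=41 R=224

Answer: 41 224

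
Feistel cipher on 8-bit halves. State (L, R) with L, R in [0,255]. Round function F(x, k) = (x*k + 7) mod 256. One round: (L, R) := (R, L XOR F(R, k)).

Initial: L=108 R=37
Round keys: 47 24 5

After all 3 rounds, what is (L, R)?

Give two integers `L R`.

Answer: 242 127

Derivation:
Round 1 (k=47): L=37 R=190
Round 2 (k=24): L=190 R=242
Round 3 (k=5): L=242 R=127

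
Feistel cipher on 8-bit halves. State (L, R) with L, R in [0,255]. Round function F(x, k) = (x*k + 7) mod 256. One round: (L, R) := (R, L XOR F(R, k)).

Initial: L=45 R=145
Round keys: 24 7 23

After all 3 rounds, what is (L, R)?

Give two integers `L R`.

Answer: 116 193

Derivation:
Round 1 (k=24): L=145 R=178
Round 2 (k=7): L=178 R=116
Round 3 (k=23): L=116 R=193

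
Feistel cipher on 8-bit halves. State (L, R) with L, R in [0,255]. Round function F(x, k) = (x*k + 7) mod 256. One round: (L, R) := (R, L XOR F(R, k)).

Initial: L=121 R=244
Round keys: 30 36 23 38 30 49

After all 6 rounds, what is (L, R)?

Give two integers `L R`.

Answer: 149 116

Derivation:
Round 1 (k=30): L=244 R=230
Round 2 (k=36): L=230 R=171
Round 3 (k=23): L=171 R=130
Round 4 (k=38): L=130 R=248
Round 5 (k=30): L=248 R=149
Round 6 (k=49): L=149 R=116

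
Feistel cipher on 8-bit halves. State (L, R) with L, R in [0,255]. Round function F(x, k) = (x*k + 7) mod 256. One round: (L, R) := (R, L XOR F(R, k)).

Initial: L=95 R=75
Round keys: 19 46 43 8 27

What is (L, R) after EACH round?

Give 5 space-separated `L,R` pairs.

Answer: 75,199 199,130 130,26 26,85 85,228

Derivation:
Round 1 (k=19): L=75 R=199
Round 2 (k=46): L=199 R=130
Round 3 (k=43): L=130 R=26
Round 4 (k=8): L=26 R=85
Round 5 (k=27): L=85 R=228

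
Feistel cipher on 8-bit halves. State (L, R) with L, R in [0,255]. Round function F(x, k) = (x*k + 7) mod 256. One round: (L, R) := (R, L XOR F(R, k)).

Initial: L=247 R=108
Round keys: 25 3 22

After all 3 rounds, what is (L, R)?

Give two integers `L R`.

Round 1 (k=25): L=108 R=100
Round 2 (k=3): L=100 R=95
Round 3 (k=22): L=95 R=85

Answer: 95 85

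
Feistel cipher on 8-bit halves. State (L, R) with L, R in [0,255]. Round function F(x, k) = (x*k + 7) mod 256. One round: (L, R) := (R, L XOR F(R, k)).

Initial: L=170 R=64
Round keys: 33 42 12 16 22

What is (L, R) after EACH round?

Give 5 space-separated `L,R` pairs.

Answer: 64,237 237,169 169,30 30,78 78,165

Derivation:
Round 1 (k=33): L=64 R=237
Round 2 (k=42): L=237 R=169
Round 3 (k=12): L=169 R=30
Round 4 (k=16): L=30 R=78
Round 5 (k=22): L=78 R=165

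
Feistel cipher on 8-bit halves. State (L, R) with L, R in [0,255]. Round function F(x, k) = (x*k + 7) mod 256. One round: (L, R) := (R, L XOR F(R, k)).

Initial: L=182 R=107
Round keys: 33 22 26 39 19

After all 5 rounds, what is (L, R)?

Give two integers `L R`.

Round 1 (k=33): L=107 R=100
Round 2 (k=22): L=100 R=244
Round 3 (k=26): L=244 R=171
Round 4 (k=39): L=171 R=224
Round 5 (k=19): L=224 R=12

Answer: 224 12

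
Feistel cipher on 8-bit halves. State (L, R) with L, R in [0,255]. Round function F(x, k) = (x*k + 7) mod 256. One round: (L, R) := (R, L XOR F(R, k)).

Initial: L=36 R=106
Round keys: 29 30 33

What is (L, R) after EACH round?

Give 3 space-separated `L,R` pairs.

Answer: 106,45 45,39 39,35

Derivation:
Round 1 (k=29): L=106 R=45
Round 2 (k=30): L=45 R=39
Round 3 (k=33): L=39 R=35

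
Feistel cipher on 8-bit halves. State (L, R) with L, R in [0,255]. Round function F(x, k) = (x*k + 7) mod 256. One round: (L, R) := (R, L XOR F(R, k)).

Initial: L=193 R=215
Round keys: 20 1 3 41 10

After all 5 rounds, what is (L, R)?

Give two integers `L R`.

Answer: 44 220

Derivation:
Round 1 (k=20): L=215 R=18
Round 2 (k=1): L=18 R=206
Round 3 (k=3): L=206 R=99
Round 4 (k=41): L=99 R=44
Round 5 (k=10): L=44 R=220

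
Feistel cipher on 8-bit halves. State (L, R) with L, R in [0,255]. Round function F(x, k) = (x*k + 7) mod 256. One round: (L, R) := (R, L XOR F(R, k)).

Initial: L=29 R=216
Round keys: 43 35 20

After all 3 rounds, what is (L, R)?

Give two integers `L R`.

Answer: 229 185

Derivation:
Round 1 (k=43): L=216 R=82
Round 2 (k=35): L=82 R=229
Round 3 (k=20): L=229 R=185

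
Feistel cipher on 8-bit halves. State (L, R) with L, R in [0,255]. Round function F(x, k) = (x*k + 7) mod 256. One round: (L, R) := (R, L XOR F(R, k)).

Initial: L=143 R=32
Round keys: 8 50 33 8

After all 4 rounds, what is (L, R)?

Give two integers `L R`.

Answer: 22 0

Derivation:
Round 1 (k=8): L=32 R=136
Round 2 (k=50): L=136 R=183
Round 3 (k=33): L=183 R=22
Round 4 (k=8): L=22 R=0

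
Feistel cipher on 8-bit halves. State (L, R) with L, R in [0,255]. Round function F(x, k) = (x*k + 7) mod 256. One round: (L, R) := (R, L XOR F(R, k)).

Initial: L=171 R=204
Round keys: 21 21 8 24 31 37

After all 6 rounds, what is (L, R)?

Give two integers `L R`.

Round 1 (k=21): L=204 R=104
Round 2 (k=21): L=104 R=67
Round 3 (k=8): L=67 R=119
Round 4 (k=24): L=119 R=108
Round 5 (k=31): L=108 R=108
Round 6 (k=37): L=108 R=207

Answer: 108 207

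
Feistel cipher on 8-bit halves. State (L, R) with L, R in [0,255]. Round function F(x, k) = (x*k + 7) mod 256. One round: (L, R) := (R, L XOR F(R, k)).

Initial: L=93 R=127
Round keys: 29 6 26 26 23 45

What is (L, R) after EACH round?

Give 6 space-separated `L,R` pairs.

Round 1 (k=29): L=127 R=55
Round 2 (k=6): L=55 R=46
Round 3 (k=26): L=46 R=132
Round 4 (k=26): L=132 R=65
Round 5 (k=23): L=65 R=90
Round 6 (k=45): L=90 R=152

Answer: 127,55 55,46 46,132 132,65 65,90 90,152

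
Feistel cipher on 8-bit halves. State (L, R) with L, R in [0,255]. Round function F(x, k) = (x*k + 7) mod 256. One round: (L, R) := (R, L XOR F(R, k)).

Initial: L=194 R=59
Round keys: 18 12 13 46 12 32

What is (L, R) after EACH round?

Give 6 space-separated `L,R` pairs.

Round 1 (k=18): L=59 R=239
Round 2 (k=12): L=239 R=0
Round 3 (k=13): L=0 R=232
Round 4 (k=46): L=232 R=183
Round 5 (k=12): L=183 R=115
Round 6 (k=32): L=115 R=208

Answer: 59,239 239,0 0,232 232,183 183,115 115,208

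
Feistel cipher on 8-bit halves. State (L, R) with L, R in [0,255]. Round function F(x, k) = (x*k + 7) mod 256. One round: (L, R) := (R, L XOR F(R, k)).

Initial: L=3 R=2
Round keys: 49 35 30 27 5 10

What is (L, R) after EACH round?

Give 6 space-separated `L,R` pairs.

Answer: 2,106 106,135 135,179 179,111 111,129 129,126

Derivation:
Round 1 (k=49): L=2 R=106
Round 2 (k=35): L=106 R=135
Round 3 (k=30): L=135 R=179
Round 4 (k=27): L=179 R=111
Round 5 (k=5): L=111 R=129
Round 6 (k=10): L=129 R=126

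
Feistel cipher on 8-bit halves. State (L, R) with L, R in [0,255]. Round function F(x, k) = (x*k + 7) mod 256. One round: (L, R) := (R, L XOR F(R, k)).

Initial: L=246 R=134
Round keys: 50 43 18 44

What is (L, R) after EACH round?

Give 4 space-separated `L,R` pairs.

Round 1 (k=50): L=134 R=197
Round 2 (k=43): L=197 R=152
Round 3 (k=18): L=152 R=114
Round 4 (k=44): L=114 R=7

Answer: 134,197 197,152 152,114 114,7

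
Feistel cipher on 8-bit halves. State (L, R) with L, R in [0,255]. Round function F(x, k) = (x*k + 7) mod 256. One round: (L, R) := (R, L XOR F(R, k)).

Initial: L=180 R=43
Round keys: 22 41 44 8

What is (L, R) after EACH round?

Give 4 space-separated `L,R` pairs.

Answer: 43,13 13,55 55,118 118,128

Derivation:
Round 1 (k=22): L=43 R=13
Round 2 (k=41): L=13 R=55
Round 3 (k=44): L=55 R=118
Round 4 (k=8): L=118 R=128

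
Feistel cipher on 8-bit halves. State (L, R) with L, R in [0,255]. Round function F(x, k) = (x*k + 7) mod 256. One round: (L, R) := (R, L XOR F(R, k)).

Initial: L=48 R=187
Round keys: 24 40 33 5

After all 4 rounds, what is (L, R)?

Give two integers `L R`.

Round 1 (k=24): L=187 R=191
Round 2 (k=40): L=191 R=100
Round 3 (k=33): L=100 R=84
Round 4 (k=5): L=84 R=207

Answer: 84 207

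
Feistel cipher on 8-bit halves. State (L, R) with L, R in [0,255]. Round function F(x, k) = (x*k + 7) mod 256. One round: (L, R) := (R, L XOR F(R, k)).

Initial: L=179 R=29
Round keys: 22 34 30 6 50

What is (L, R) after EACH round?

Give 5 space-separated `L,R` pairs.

Round 1 (k=22): L=29 R=54
Round 2 (k=34): L=54 R=46
Round 3 (k=30): L=46 R=93
Round 4 (k=6): L=93 R=27
Round 5 (k=50): L=27 R=16

Answer: 29,54 54,46 46,93 93,27 27,16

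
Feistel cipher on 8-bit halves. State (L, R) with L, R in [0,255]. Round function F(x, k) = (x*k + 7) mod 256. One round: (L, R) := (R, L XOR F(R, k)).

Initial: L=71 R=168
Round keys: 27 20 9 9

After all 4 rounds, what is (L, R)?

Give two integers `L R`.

Answer: 182 162

Derivation:
Round 1 (k=27): L=168 R=248
Round 2 (k=20): L=248 R=207
Round 3 (k=9): L=207 R=182
Round 4 (k=9): L=182 R=162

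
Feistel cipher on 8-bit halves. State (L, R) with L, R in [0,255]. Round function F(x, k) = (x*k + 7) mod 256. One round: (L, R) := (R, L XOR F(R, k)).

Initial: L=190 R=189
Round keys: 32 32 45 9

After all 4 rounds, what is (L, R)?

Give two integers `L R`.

Round 1 (k=32): L=189 R=25
Round 2 (k=32): L=25 R=154
Round 3 (k=45): L=154 R=0
Round 4 (k=9): L=0 R=157

Answer: 0 157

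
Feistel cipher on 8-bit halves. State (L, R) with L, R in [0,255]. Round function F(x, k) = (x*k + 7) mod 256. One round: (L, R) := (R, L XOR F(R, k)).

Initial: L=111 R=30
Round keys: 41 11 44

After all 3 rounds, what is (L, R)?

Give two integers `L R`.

Round 1 (k=41): L=30 R=186
Round 2 (k=11): L=186 R=27
Round 3 (k=44): L=27 R=17

Answer: 27 17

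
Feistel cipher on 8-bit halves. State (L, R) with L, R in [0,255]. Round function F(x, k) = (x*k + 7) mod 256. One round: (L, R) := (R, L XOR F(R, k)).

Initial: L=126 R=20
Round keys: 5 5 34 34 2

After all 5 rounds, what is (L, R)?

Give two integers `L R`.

Answer: 159 31

Derivation:
Round 1 (k=5): L=20 R=21
Round 2 (k=5): L=21 R=100
Round 3 (k=34): L=100 R=90
Round 4 (k=34): L=90 R=159
Round 5 (k=2): L=159 R=31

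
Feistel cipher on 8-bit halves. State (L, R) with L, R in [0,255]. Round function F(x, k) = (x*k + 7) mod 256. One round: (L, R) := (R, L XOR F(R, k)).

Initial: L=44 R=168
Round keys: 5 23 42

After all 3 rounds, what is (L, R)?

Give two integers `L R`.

Round 1 (k=5): L=168 R=99
Round 2 (k=23): L=99 R=68
Round 3 (k=42): L=68 R=76

Answer: 68 76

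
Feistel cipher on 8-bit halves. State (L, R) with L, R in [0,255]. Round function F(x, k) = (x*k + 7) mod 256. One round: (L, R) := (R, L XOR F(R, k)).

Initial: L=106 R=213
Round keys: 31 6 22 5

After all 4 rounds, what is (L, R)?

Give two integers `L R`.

Answer: 139 60

Derivation:
Round 1 (k=31): L=213 R=184
Round 2 (k=6): L=184 R=130
Round 3 (k=22): L=130 R=139
Round 4 (k=5): L=139 R=60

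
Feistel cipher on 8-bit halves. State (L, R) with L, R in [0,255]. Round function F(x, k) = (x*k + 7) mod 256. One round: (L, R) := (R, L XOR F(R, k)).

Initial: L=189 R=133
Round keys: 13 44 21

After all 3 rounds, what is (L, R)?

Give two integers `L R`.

Round 1 (k=13): L=133 R=117
Round 2 (k=44): L=117 R=166
Round 3 (k=21): L=166 R=208

Answer: 166 208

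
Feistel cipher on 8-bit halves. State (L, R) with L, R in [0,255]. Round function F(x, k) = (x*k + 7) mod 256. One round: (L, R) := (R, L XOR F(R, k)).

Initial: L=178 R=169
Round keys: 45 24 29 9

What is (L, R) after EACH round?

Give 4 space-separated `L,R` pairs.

Round 1 (k=45): L=169 R=14
Round 2 (k=24): L=14 R=254
Round 3 (k=29): L=254 R=195
Round 4 (k=9): L=195 R=28

Answer: 169,14 14,254 254,195 195,28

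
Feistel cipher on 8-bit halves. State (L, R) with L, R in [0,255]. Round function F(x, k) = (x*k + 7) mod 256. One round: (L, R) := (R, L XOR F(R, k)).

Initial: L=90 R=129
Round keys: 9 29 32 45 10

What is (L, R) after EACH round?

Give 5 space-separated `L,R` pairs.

Round 1 (k=9): L=129 R=202
Round 2 (k=29): L=202 R=104
Round 3 (k=32): L=104 R=205
Round 4 (k=45): L=205 R=120
Round 5 (k=10): L=120 R=122

Answer: 129,202 202,104 104,205 205,120 120,122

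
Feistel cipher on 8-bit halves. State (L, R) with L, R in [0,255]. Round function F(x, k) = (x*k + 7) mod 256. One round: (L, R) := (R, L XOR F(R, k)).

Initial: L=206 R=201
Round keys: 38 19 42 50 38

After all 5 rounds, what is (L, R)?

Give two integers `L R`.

Round 1 (k=38): L=201 R=19
Round 2 (k=19): L=19 R=185
Round 3 (k=42): L=185 R=114
Round 4 (k=50): L=114 R=242
Round 5 (k=38): L=242 R=129

Answer: 242 129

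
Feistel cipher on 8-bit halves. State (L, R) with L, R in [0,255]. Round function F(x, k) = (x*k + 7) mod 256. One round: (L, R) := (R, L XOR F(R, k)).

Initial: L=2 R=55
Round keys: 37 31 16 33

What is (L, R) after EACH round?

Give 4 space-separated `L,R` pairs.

Answer: 55,248 248,56 56,127 127,94

Derivation:
Round 1 (k=37): L=55 R=248
Round 2 (k=31): L=248 R=56
Round 3 (k=16): L=56 R=127
Round 4 (k=33): L=127 R=94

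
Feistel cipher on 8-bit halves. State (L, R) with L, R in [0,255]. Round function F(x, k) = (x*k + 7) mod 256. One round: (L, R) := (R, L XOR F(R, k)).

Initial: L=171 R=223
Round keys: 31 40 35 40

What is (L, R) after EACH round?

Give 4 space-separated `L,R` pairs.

Round 1 (k=31): L=223 R=163
Round 2 (k=40): L=163 R=160
Round 3 (k=35): L=160 R=68
Round 4 (k=40): L=68 R=7

Answer: 223,163 163,160 160,68 68,7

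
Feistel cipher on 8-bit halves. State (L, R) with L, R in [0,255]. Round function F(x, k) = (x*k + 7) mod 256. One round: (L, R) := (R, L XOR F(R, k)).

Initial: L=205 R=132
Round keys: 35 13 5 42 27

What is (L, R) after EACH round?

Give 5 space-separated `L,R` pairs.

Round 1 (k=35): L=132 R=222
Round 2 (k=13): L=222 R=201
Round 3 (k=5): L=201 R=42
Round 4 (k=42): L=42 R=34
Round 5 (k=27): L=34 R=183

Answer: 132,222 222,201 201,42 42,34 34,183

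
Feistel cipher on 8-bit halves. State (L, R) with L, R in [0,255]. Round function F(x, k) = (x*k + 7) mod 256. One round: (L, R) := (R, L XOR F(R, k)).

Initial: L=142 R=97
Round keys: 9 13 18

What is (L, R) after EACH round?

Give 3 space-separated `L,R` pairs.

Answer: 97,254 254,140 140,33

Derivation:
Round 1 (k=9): L=97 R=254
Round 2 (k=13): L=254 R=140
Round 3 (k=18): L=140 R=33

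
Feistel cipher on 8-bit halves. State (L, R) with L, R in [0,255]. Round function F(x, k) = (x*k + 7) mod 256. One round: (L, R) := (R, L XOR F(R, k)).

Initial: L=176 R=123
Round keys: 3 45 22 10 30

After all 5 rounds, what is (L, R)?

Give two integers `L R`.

Round 1 (k=3): L=123 R=200
Round 2 (k=45): L=200 R=84
Round 3 (k=22): L=84 R=247
Round 4 (k=10): L=247 R=249
Round 5 (k=30): L=249 R=194

Answer: 249 194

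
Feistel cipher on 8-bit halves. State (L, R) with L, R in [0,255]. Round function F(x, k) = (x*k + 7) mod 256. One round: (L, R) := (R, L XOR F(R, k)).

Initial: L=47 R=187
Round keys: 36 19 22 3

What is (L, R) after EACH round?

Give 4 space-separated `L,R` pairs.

Answer: 187,124 124,128 128,123 123,248

Derivation:
Round 1 (k=36): L=187 R=124
Round 2 (k=19): L=124 R=128
Round 3 (k=22): L=128 R=123
Round 4 (k=3): L=123 R=248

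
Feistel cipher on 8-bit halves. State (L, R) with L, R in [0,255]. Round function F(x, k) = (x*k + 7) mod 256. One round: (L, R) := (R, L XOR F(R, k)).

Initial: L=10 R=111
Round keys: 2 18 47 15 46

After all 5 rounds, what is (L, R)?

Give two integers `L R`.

Round 1 (k=2): L=111 R=239
Round 2 (k=18): L=239 R=186
Round 3 (k=47): L=186 R=194
Round 4 (k=15): L=194 R=223
Round 5 (k=46): L=223 R=219

Answer: 223 219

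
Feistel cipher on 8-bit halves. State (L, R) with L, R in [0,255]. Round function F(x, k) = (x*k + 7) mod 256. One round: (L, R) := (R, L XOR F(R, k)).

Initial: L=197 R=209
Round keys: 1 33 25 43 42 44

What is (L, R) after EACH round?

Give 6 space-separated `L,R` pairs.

Round 1 (k=1): L=209 R=29
Round 2 (k=33): L=29 R=21
Round 3 (k=25): L=21 R=9
Round 4 (k=43): L=9 R=159
Round 5 (k=42): L=159 R=20
Round 6 (k=44): L=20 R=232

Answer: 209,29 29,21 21,9 9,159 159,20 20,232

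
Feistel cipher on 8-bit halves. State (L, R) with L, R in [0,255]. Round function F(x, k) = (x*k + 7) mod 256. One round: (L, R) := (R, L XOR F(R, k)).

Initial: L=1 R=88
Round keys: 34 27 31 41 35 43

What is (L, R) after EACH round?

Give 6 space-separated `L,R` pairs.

Round 1 (k=34): L=88 R=182
Round 2 (k=27): L=182 R=97
Round 3 (k=31): L=97 R=112
Round 4 (k=41): L=112 R=150
Round 5 (k=35): L=150 R=249
Round 6 (k=43): L=249 R=76

Answer: 88,182 182,97 97,112 112,150 150,249 249,76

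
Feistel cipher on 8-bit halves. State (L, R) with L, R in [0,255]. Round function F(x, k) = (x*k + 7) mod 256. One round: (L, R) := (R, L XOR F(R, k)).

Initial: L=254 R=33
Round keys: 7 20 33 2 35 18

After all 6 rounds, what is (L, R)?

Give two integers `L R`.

Answer: 161 190

Derivation:
Round 1 (k=7): L=33 R=16
Round 2 (k=20): L=16 R=102
Round 3 (k=33): L=102 R=61
Round 4 (k=2): L=61 R=231
Round 5 (k=35): L=231 R=161
Round 6 (k=18): L=161 R=190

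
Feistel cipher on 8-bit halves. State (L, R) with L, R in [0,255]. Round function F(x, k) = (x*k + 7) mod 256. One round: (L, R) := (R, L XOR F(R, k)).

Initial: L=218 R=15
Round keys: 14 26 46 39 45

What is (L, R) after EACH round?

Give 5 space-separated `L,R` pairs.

Round 1 (k=14): L=15 R=3
Round 2 (k=26): L=3 R=90
Round 3 (k=46): L=90 R=48
Round 4 (k=39): L=48 R=13
Round 5 (k=45): L=13 R=96

Answer: 15,3 3,90 90,48 48,13 13,96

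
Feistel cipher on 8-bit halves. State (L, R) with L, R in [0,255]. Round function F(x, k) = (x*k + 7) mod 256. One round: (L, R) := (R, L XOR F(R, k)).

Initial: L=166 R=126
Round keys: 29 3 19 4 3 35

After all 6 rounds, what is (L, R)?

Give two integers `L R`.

Answer: 208 78

Derivation:
Round 1 (k=29): L=126 R=235
Round 2 (k=3): L=235 R=182
Round 3 (k=19): L=182 R=98
Round 4 (k=4): L=98 R=57
Round 5 (k=3): L=57 R=208
Round 6 (k=35): L=208 R=78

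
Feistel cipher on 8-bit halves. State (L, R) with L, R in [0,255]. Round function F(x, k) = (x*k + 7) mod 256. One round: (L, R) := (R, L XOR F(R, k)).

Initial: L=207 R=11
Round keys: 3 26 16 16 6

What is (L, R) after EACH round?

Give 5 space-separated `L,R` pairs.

Round 1 (k=3): L=11 R=231
Round 2 (k=26): L=231 R=118
Round 3 (k=16): L=118 R=128
Round 4 (k=16): L=128 R=113
Round 5 (k=6): L=113 R=45

Answer: 11,231 231,118 118,128 128,113 113,45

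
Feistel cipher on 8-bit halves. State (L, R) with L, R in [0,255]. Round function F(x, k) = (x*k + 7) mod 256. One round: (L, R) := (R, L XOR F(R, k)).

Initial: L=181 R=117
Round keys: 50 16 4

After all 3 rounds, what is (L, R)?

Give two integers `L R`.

Round 1 (k=50): L=117 R=84
Round 2 (k=16): L=84 R=50
Round 3 (k=4): L=50 R=155

Answer: 50 155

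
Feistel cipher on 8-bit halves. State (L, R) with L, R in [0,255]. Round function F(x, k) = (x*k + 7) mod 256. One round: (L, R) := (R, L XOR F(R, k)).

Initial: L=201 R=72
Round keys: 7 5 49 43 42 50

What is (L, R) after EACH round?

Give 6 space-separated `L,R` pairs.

Round 1 (k=7): L=72 R=54
Round 2 (k=5): L=54 R=93
Round 3 (k=49): L=93 R=226
Round 4 (k=43): L=226 R=160
Round 5 (k=42): L=160 R=165
Round 6 (k=50): L=165 R=225

Answer: 72,54 54,93 93,226 226,160 160,165 165,225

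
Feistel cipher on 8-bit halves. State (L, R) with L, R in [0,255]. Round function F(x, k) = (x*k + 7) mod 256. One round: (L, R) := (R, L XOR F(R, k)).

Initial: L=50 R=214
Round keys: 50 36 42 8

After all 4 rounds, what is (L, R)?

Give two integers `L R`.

Answer: 104 58

Derivation:
Round 1 (k=50): L=214 R=225
Round 2 (k=36): L=225 R=125
Round 3 (k=42): L=125 R=104
Round 4 (k=8): L=104 R=58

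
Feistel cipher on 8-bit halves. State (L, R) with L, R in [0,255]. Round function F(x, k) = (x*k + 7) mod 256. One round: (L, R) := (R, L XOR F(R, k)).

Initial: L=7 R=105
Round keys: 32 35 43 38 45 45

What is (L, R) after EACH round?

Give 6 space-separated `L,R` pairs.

Answer: 105,32 32,14 14,65 65,163 163,239 239,169

Derivation:
Round 1 (k=32): L=105 R=32
Round 2 (k=35): L=32 R=14
Round 3 (k=43): L=14 R=65
Round 4 (k=38): L=65 R=163
Round 5 (k=45): L=163 R=239
Round 6 (k=45): L=239 R=169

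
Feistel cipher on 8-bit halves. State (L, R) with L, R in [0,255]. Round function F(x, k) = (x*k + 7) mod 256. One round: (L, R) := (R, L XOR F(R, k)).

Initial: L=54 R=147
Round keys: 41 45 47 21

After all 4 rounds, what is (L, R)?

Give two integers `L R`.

Answer: 155 246

Derivation:
Round 1 (k=41): L=147 R=164
Round 2 (k=45): L=164 R=72
Round 3 (k=47): L=72 R=155
Round 4 (k=21): L=155 R=246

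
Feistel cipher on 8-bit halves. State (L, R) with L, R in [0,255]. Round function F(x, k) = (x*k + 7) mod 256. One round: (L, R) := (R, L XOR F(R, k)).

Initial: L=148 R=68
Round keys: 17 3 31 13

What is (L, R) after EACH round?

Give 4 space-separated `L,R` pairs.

Round 1 (k=17): L=68 R=31
Round 2 (k=3): L=31 R=32
Round 3 (k=31): L=32 R=248
Round 4 (k=13): L=248 R=191

Answer: 68,31 31,32 32,248 248,191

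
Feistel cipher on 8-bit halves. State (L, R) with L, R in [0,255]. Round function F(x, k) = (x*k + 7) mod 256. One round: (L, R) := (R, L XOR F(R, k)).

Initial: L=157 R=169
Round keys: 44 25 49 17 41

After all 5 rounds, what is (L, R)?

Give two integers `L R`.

Round 1 (k=44): L=169 R=142
Round 2 (k=25): L=142 R=76
Round 3 (k=49): L=76 R=29
Round 4 (k=17): L=29 R=184
Round 5 (k=41): L=184 R=98

Answer: 184 98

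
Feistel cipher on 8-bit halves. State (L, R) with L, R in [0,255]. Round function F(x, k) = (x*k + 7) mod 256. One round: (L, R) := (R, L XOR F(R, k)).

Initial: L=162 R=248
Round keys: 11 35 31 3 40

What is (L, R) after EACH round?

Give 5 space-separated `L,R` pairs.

Round 1 (k=11): L=248 R=13
Round 2 (k=35): L=13 R=54
Round 3 (k=31): L=54 R=156
Round 4 (k=3): L=156 R=237
Round 5 (k=40): L=237 R=147

Answer: 248,13 13,54 54,156 156,237 237,147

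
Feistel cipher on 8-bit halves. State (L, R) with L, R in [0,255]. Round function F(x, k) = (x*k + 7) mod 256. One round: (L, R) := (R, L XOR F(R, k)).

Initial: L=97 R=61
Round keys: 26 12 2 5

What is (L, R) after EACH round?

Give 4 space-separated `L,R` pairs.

Round 1 (k=26): L=61 R=88
Round 2 (k=12): L=88 R=26
Round 3 (k=2): L=26 R=99
Round 4 (k=5): L=99 R=236

Answer: 61,88 88,26 26,99 99,236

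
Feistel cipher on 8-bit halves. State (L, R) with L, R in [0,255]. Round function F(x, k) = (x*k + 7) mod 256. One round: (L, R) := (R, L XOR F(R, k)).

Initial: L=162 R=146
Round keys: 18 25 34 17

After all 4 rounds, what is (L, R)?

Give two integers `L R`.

Round 1 (k=18): L=146 R=233
Round 2 (k=25): L=233 R=90
Round 3 (k=34): L=90 R=18
Round 4 (k=17): L=18 R=99

Answer: 18 99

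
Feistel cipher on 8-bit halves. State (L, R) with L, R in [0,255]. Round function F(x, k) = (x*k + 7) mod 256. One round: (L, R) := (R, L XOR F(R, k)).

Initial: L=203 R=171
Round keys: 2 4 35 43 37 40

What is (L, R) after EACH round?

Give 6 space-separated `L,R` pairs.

Round 1 (k=2): L=171 R=150
Round 2 (k=4): L=150 R=244
Round 3 (k=35): L=244 R=245
Round 4 (k=43): L=245 R=218
Round 5 (k=37): L=218 R=124
Round 6 (k=40): L=124 R=189

Answer: 171,150 150,244 244,245 245,218 218,124 124,189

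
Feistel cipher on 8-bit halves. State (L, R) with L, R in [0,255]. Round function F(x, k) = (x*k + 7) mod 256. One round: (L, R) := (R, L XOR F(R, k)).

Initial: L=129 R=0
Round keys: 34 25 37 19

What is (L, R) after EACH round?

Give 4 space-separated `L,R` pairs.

Answer: 0,134 134,29 29,190 190,60

Derivation:
Round 1 (k=34): L=0 R=134
Round 2 (k=25): L=134 R=29
Round 3 (k=37): L=29 R=190
Round 4 (k=19): L=190 R=60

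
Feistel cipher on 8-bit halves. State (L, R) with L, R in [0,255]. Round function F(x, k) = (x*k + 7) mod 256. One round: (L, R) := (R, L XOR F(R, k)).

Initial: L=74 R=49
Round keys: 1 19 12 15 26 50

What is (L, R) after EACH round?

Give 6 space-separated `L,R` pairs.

Answer: 49,114 114,76 76,229 229,62 62,182 182,173

Derivation:
Round 1 (k=1): L=49 R=114
Round 2 (k=19): L=114 R=76
Round 3 (k=12): L=76 R=229
Round 4 (k=15): L=229 R=62
Round 5 (k=26): L=62 R=182
Round 6 (k=50): L=182 R=173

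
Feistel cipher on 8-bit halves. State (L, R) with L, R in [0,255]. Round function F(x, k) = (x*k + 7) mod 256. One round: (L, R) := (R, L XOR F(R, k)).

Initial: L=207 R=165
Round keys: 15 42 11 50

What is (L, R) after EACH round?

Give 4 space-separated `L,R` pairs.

Round 1 (k=15): L=165 R=125
Round 2 (k=42): L=125 R=44
Round 3 (k=11): L=44 R=150
Round 4 (k=50): L=150 R=127

Answer: 165,125 125,44 44,150 150,127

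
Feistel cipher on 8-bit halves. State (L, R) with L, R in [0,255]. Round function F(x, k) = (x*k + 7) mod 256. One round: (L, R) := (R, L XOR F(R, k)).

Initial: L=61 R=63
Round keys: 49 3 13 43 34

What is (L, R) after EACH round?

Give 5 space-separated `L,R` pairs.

Answer: 63,43 43,183 183,121 121,237 237,248

Derivation:
Round 1 (k=49): L=63 R=43
Round 2 (k=3): L=43 R=183
Round 3 (k=13): L=183 R=121
Round 4 (k=43): L=121 R=237
Round 5 (k=34): L=237 R=248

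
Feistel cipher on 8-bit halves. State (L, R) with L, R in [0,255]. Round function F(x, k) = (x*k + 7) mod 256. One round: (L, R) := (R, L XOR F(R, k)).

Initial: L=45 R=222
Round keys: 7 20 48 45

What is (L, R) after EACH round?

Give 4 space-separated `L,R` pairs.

Answer: 222,52 52,201 201,131 131,199

Derivation:
Round 1 (k=7): L=222 R=52
Round 2 (k=20): L=52 R=201
Round 3 (k=48): L=201 R=131
Round 4 (k=45): L=131 R=199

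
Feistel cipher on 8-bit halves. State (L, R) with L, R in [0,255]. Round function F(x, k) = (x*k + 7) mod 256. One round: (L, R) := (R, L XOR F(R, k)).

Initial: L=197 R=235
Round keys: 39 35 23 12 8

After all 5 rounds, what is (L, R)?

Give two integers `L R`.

Round 1 (k=39): L=235 R=17
Round 2 (k=35): L=17 R=177
Round 3 (k=23): L=177 R=255
Round 4 (k=12): L=255 R=74
Round 5 (k=8): L=74 R=168

Answer: 74 168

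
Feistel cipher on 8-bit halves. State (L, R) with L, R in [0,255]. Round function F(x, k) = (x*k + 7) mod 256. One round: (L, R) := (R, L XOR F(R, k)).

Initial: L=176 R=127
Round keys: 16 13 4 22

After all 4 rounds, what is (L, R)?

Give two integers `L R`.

Answer: 60 242

Derivation:
Round 1 (k=16): L=127 R=71
Round 2 (k=13): L=71 R=221
Round 3 (k=4): L=221 R=60
Round 4 (k=22): L=60 R=242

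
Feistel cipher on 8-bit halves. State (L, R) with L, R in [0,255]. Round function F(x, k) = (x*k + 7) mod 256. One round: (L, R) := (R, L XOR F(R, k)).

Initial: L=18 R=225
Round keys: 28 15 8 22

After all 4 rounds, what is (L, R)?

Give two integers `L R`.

Round 1 (k=28): L=225 R=177
Round 2 (k=15): L=177 R=135
Round 3 (k=8): L=135 R=142
Round 4 (k=22): L=142 R=188

Answer: 142 188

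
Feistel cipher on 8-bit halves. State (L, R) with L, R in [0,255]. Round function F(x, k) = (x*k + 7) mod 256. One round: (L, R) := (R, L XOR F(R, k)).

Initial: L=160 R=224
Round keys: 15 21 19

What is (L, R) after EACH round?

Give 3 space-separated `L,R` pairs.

Answer: 224,135 135,250 250,18

Derivation:
Round 1 (k=15): L=224 R=135
Round 2 (k=21): L=135 R=250
Round 3 (k=19): L=250 R=18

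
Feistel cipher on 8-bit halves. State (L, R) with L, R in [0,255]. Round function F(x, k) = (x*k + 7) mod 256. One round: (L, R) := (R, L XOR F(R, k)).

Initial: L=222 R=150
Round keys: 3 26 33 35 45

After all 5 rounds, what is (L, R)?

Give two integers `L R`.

Answer: 221 197

Derivation:
Round 1 (k=3): L=150 R=23
Round 2 (k=26): L=23 R=203
Round 3 (k=33): L=203 R=37
Round 4 (k=35): L=37 R=221
Round 5 (k=45): L=221 R=197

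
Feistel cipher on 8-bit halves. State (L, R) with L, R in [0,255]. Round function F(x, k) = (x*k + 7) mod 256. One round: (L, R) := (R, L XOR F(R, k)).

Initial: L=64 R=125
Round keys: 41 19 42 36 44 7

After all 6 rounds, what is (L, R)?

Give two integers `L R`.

Round 1 (k=41): L=125 R=76
Round 2 (k=19): L=76 R=214
Round 3 (k=42): L=214 R=111
Round 4 (k=36): L=111 R=117
Round 5 (k=44): L=117 R=76
Round 6 (k=7): L=76 R=110

Answer: 76 110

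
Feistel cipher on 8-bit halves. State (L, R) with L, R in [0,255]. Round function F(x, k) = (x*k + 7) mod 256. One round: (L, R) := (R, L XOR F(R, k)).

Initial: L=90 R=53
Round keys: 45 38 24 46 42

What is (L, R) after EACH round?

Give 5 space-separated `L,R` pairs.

Round 1 (k=45): L=53 R=2
Round 2 (k=38): L=2 R=102
Round 3 (k=24): L=102 R=149
Round 4 (k=46): L=149 R=171
Round 5 (k=42): L=171 R=128

Answer: 53,2 2,102 102,149 149,171 171,128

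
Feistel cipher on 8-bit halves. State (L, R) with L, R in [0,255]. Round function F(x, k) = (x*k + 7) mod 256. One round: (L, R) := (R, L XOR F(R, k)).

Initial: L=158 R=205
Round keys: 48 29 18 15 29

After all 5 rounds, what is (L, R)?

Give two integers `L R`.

Answer: 246 85

Derivation:
Round 1 (k=48): L=205 R=233
Round 2 (k=29): L=233 R=161
Round 3 (k=18): L=161 R=176
Round 4 (k=15): L=176 R=246
Round 5 (k=29): L=246 R=85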